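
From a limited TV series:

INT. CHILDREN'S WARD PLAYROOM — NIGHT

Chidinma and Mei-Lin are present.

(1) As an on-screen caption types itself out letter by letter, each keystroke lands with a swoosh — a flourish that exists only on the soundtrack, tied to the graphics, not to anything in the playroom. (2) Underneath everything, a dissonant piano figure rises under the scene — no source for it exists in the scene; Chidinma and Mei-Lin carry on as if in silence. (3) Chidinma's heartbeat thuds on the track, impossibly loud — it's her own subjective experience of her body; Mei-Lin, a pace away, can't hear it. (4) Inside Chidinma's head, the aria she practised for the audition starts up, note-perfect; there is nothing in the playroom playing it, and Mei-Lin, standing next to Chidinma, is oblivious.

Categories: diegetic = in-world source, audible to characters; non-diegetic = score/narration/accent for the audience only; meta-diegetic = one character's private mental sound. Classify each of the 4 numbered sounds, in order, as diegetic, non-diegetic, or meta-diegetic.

(1) is non-diegetic: sound married to a title/caption — outside the diegesis by definition.
(2) it has no source in the story world and no character can hear it — it's underscore → non-diegetic.
(3) point-of-audition from inside Chidinma's body; not a sound in the room → meta-diegetic.
Sound (4): remembered music, private to Chidinma — Mei-Lin is oblivious because it isn't in the room, so meta-diegetic.

non-diegetic, non-diegetic, meta-diegetic, meta-diegetic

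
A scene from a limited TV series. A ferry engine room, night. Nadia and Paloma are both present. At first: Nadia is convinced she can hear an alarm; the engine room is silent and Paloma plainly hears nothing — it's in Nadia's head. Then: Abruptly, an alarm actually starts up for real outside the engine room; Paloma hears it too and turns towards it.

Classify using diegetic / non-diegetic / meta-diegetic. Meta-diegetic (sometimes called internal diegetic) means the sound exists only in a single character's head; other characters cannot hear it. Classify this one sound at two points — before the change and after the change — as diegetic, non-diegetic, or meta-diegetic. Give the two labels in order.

meta-diegetic, diegetic

Before the change: only Nadia 'hears' it — imagined, in her mind → meta-diegetic.
After the change: now there's a real external source and Paloma hears it too — in the story world → diegetic.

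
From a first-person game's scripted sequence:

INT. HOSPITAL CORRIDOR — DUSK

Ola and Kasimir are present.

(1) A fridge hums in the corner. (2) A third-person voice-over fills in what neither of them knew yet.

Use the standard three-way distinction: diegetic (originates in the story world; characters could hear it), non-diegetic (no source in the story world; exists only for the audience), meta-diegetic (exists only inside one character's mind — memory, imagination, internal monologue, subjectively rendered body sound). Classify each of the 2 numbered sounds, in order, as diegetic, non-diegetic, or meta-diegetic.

diegetic, non-diegetic

(1) is diegetic: it's the actual ambient sound of the location.
Sound (2): external voice-over — not a character, not heard by anyone in the scene, so non-diegetic.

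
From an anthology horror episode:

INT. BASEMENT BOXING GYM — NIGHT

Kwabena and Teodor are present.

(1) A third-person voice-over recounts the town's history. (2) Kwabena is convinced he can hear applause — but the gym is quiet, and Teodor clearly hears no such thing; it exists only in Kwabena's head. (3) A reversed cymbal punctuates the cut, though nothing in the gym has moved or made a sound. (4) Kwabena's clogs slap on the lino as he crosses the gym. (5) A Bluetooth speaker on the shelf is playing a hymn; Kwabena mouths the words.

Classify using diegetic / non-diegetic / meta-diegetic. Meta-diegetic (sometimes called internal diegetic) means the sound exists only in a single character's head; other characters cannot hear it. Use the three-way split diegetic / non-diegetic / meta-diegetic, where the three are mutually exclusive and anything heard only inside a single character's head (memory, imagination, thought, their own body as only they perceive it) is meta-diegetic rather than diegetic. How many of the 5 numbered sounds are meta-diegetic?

(1) is non-diegetic: external voice-over — not a character, not heard by anyone in the scene.
(2) subjective to Kwabena: the gym is silent and Teodor hears nothing → meta-diegetic.
(3) an editorial stinger — it belongs to the cut, not the story world → non-diegetic.
(4) is diegetic: a character's body making contact with the set — an in-world sound.
(5) is diegetic: a Bluetooth speaker is a physical source in the scene and Kwabena reacts to it.
So 1 of the 5 is meta-diegetic: (2).

1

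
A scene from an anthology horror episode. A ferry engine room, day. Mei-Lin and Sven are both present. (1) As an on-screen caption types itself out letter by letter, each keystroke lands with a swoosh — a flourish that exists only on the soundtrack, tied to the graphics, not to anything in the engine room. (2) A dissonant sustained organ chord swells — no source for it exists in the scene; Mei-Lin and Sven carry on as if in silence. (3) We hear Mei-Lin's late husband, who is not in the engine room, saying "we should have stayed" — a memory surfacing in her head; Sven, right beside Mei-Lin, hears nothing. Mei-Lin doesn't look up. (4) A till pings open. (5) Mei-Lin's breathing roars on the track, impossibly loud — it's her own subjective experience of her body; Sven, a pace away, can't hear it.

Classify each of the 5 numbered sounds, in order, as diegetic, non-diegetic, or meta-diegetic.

non-diegetic, non-diegetic, meta-diegetic, diegetic, meta-diegetic

(1) is non-diegetic: the caption isn't part of the story world, so neither is the sound tied to it.
(2) nothing in the engine room produces it and the characters don't hear it — pure soundtrack → non-diegetic.
(3) is meta-diegetic: a remembered line, private to Mei-Lin — not present in the room, not audible to Sven.
Sound (4): an in-world source (a till); characters could hear it, so diegetic.
Sound (5): point-of-audition from inside Mei-Lin's body; not a sound in the room, so meta-diegetic.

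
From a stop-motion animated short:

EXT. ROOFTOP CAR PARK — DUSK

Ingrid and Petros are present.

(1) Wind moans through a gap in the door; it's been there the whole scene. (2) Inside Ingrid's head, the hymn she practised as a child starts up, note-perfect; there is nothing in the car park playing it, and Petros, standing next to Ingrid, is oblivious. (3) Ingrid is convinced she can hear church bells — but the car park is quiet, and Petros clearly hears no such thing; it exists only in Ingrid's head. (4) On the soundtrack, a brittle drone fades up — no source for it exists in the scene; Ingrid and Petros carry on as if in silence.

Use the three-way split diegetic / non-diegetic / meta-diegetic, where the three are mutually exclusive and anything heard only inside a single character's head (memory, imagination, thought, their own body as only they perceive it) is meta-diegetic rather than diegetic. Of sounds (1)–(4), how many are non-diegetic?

1

(1) is diegetic: it's the actual ambient sound of the location.
(2) the music is a memory playing inside Ingrid's mind alone; no real-world source, Petros can't hear it → meta-diegetic.
(3) is meta-diegetic: Ingrid alone 'hears' it — an imagined sound, not present in the space.
(4) is non-diegetic: it has no source in the story world and no character can hear it — it's underscore.
So 1 of the 4 is non-diegetic: (4).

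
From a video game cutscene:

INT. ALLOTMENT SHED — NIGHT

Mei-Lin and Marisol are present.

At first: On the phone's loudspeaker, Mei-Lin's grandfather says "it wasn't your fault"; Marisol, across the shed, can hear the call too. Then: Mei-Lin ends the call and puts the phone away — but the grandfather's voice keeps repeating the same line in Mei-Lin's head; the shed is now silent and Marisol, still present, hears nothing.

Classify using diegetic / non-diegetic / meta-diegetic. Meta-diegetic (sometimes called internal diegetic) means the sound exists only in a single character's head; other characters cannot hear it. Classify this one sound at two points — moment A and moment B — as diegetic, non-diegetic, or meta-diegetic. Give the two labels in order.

diegetic, meta-diegetic

Moment A: the loudspeaker is an in-world source; both Mei-Lin and Marisol hear the call → diegetic.
Moment B: with the phone off, the voice continues only as Mei-Lin's private mental replay — Marisol can't hear it → meta-diegetic.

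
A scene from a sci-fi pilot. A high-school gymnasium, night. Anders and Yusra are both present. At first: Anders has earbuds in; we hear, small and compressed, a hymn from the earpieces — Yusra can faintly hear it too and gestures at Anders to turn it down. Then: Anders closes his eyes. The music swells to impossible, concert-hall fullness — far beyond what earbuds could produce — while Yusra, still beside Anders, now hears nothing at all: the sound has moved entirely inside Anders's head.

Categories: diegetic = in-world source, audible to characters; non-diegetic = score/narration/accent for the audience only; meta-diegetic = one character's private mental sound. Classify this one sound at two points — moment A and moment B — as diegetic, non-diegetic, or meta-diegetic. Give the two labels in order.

diegetic, meta-diegetic

Moment A: the earbuds are a physical source both characters can hear → diegetic.
Moment B: the music now exists only as Anders's subjective experience; Yusra can no longer hear it → meta-diegetic.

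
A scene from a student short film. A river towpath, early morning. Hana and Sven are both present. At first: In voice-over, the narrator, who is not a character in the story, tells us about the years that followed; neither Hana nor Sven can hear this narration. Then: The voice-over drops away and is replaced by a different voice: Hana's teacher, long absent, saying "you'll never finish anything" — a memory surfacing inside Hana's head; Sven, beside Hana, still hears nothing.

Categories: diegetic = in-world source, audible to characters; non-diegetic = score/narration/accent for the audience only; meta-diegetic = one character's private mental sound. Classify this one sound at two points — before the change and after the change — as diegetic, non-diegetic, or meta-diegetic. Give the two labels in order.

non-diegetic, meta-diegetic

Before the change: the external narrator addresses only the audience — outside the story world → non-diegetic.
After the change: the replacement voice is a memory inside Hana's mind specifically → meta-diegetic.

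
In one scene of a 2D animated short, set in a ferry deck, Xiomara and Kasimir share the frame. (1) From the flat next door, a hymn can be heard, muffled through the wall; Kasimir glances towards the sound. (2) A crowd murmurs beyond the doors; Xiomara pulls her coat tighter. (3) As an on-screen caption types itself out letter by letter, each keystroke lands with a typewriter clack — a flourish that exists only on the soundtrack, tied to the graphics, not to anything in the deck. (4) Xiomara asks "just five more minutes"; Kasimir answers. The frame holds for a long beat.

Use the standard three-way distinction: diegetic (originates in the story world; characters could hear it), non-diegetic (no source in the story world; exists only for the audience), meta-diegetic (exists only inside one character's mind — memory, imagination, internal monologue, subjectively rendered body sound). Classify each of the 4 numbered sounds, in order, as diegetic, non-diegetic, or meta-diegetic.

(1) is diegetic: it's coming from the flat next door — a location within the story world — and Kasimir reacts.
Sound (2): a crowd is part of the location's real environment, so diegetic.
Sound (3): it accompanies on-screen graphics, not anything inside the story world, so non-diegetic.
(4) is diegetic: on-screen dialogue — Xiomara speaks and Kasimir is there to hear.

diegetic, diegetic, non-diegetic, diegetic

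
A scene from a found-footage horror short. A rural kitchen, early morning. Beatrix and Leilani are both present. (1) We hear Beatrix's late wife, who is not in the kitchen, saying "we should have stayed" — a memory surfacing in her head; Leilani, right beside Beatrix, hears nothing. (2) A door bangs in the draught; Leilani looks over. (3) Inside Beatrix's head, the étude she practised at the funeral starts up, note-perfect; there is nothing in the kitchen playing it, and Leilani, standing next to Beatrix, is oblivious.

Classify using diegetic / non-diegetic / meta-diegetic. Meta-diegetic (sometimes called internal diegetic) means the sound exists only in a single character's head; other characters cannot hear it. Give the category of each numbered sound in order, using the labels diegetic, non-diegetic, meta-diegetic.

(1) the voice is a memory playing only inside Beatrix's mind; Leilani can't hear it → meta-diegetic.
(2) is diegetic: an in-world source (a door); characters could hear it.
(3) is meta-diegetic: it lives in Beatrix's subjectivity, not in the kitchen.

meta-diegetic, diegetic, meta-diegetic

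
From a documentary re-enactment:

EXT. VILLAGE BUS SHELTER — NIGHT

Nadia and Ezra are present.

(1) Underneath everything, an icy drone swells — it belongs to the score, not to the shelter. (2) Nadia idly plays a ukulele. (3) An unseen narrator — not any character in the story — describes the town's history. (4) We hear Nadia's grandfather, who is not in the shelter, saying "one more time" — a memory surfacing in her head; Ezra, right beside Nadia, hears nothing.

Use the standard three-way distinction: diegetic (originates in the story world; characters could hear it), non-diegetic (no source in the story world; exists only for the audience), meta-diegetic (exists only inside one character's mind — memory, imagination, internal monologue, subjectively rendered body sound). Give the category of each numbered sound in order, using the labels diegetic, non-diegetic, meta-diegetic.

non-diegetic, diegetic, non-diegetic, meta-diegetic

(1) score with no on-screen or off-screen source; it exists for the audience alone → non-diegetic.
Sound (2): a character is playing a ukulele on screen, so diegetic.
Sound (3): external voice-over — not a character, not heard by anyone in the scene, so non-diegetic.
Sound (4): the voice is a memory playing only inside Nadia's mind; Ezra can't hear it, so meta-diegetic.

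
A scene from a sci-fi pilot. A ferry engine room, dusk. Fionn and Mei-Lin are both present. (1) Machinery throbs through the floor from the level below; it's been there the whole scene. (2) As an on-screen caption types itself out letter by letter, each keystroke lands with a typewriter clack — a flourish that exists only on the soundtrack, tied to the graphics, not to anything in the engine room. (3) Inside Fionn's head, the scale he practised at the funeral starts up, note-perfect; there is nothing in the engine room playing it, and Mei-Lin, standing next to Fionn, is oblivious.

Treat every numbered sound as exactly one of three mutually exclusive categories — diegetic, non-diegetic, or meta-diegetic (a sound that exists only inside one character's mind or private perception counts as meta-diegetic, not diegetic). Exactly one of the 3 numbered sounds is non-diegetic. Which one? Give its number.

2

Sound (1): ambient/room sound belonging to the story's physical space, so diegetic.
(2) is non-diegetic: the caption isn't part of the story world, so neither is the sound tied to it.
(3) the music is a memory playing inside Fionn's mind alone; no real-world source, Mei-Lin can't hear it → meta-diegetic.
Only (2) is non-diegetic.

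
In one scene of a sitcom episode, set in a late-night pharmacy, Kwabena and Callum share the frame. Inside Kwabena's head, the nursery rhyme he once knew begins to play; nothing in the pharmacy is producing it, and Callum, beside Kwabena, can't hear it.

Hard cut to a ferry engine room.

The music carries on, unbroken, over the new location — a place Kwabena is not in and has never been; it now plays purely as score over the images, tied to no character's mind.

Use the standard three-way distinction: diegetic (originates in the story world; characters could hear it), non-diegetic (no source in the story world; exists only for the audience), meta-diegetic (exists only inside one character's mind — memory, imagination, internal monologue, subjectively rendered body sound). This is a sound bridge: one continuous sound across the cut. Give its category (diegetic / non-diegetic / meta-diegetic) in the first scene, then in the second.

meta-diegetic, non-diegetic

Scene one: the music exists only inside Kwabena's mind; Callum can't hear it → meta-diegetic.
Scene two: it's detached from Kwabena entirely and plays over unrelated images with no in-world source — conventional underscore → non-diegetic.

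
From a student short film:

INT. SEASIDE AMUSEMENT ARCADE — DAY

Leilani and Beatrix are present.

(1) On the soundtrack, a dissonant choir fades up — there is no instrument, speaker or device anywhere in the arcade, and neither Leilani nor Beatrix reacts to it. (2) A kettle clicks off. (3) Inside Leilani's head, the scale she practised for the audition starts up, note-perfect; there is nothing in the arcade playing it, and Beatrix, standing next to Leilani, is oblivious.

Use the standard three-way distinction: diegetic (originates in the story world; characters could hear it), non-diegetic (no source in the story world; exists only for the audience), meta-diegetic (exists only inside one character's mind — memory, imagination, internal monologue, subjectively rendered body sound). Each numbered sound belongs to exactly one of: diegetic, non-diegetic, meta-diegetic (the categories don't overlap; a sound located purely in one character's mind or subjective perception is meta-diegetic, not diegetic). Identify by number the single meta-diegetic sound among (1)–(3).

3

(1) nothing in the arcade produces it and the characters don't hear it — pure soundtrack → non-diegetic.
Sound (2): an in-world source (a kettle); characters could hear it, so diegetic.
Sound (3): it lives in Leilani's subjectivity, not in the arcade, so meta-diegetic.
Only (3) is meta-diegetic.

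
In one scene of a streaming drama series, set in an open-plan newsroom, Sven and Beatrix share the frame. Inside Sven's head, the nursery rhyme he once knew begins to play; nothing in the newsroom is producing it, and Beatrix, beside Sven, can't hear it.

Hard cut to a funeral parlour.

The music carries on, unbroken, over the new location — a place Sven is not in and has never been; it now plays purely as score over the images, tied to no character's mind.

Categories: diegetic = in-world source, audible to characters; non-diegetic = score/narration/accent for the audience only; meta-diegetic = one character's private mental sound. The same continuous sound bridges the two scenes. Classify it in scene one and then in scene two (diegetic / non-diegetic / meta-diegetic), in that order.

meta-diegetic, non-diegetic

Scene one: the music exists only inside Sven's mind; Beatrix can't hear it → meta-diegetic.
Scene two: it's detached from Sven entirely and plays over unrelated images with no in-world source — conventional underscore → non-diegetic.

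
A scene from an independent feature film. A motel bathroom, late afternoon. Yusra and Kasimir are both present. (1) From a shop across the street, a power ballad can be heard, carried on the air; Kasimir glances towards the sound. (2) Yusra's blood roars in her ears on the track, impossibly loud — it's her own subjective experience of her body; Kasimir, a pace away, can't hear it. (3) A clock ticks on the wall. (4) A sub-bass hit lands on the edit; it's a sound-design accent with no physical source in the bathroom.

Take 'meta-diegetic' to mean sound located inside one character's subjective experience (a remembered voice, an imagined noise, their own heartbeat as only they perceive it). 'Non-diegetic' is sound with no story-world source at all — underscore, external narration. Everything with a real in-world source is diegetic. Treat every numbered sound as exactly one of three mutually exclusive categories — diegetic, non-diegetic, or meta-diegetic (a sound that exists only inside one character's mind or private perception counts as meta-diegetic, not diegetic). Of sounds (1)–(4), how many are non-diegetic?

1

(1) it's coming from a shop across the street — a location within the story world — and Kasimir reacts → diegetic.
(2) is meta-diegetic: point-of-audition from inside Yusra's body; not a sound in the room.
(3) is diegetic: the sound comes from a clock physically present in the location.
Sound (4): it's a sound-design accent with no in-world source; no one in the scene can hear it, so non-diegetic.
So 1 of the 4 is non-diegetic: (4).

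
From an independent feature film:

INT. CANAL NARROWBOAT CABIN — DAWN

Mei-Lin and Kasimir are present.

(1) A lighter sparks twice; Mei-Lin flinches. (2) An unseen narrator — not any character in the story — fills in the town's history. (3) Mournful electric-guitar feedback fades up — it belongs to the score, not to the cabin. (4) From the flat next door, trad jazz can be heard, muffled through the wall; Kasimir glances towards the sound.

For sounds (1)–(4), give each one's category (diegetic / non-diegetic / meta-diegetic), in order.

diegetic, non-diegetic, non-diegetic, diegetic

Sound (1): a lighter is a real object/event in the scene's world, so diegetic.
(2) commentary laid over the scene from outside the fiction → non-diegetic.
(3) nothing in the cabin produces it and the characters don't hear it — pure soundtrack → non-diegetic.
Sound (4): it's coming from the flat next door — a location within the story world — and Kasimir reacts, so diegetic.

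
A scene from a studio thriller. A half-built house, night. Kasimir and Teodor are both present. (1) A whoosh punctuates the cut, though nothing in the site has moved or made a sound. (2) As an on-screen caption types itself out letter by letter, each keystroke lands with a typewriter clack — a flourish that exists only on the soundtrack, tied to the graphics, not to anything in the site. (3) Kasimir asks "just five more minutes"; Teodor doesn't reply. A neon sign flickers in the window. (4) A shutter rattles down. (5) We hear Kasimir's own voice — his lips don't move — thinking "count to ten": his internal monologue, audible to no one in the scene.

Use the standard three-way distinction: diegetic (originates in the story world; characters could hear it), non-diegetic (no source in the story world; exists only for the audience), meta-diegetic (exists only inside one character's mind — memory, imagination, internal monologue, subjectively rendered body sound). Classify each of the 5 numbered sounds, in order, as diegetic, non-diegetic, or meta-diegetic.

non-diegetic, non-diegetic, diegetic, diegetic, meta-diegetic

(1) it's a sound-design accent with no in-world source; no one in the scene can hear it → non-diegetic.
(2) is non-diegetic: the caption isn't part of the story world, so neither is the sound tied to it.
(3) spoken by a character present in the story world → diegetic.
(4) is diegetic: an in-world source (a shutter); characters could hear it.
Sound (5): Kasimir's thought-voice: a private mental sound no other character can hear, so meta-diegetic.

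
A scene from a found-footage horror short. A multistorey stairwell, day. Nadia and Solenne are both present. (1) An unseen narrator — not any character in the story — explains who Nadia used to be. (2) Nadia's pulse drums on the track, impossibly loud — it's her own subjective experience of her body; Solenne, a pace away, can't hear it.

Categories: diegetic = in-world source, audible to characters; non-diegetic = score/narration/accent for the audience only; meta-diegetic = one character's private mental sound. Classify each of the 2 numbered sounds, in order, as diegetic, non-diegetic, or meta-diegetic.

non-diegetic, meta-diegetic

Sound (1): external voice-over — not a character, not heard by anyone in the scene, so non-diegetic.
(2) point-of-audition from inside Nadia's body; not a sound in the room → meta-diegetic.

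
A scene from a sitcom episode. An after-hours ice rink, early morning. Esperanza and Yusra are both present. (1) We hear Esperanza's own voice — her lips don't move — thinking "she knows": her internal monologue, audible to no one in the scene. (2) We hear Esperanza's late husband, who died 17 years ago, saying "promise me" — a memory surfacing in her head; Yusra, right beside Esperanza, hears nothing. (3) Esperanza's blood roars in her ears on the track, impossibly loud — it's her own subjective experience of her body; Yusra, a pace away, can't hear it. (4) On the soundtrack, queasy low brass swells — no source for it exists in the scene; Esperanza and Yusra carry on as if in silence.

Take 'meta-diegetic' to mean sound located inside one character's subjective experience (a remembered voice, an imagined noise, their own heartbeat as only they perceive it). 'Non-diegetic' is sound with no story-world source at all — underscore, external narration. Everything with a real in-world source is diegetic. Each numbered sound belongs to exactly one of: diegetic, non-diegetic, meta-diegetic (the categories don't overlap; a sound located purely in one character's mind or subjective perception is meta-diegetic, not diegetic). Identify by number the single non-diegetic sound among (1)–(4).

(1) is meta-diegetic: Esperanza's thought-voice: a private mental sound no other character can hear.
(2) is meta-diegetic: it's Esperanza's recollection rendered as sound; the other character can't hear it.
(3) a subjective body sound — Esperanza's private perception, inaudible to Yusra → meta-diegetic.
Sound (4): score with no on-screen or off-screen source; it exists for the audience alone, so non-diegetic.
Only (4) is non-diegetic.

4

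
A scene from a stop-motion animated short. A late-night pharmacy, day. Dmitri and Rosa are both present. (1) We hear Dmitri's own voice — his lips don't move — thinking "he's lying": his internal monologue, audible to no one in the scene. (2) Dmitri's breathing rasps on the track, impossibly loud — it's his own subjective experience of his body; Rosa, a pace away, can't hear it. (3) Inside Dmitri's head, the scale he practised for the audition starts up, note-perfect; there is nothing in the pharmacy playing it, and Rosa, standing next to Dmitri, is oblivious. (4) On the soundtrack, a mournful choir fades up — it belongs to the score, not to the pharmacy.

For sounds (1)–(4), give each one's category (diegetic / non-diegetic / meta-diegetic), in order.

(1) it's Dmitri's unspoken thought, heard only by the audience via his subjectivity → meta-diegetic.
(2) point-of-audition from inside Dmitri's body; not a sound in the room → meta-diegetic.
(3) is meta-diegetic: the music is a memory playing inside Dmitri's mind alone; no real-world source, Rosa can't hear it.
(4) it has no source in the story world and no character can hear it — it's underscore → non-diegetic.

meta-diegetic, meta-diegetic, meta-diegetic, non-diegetic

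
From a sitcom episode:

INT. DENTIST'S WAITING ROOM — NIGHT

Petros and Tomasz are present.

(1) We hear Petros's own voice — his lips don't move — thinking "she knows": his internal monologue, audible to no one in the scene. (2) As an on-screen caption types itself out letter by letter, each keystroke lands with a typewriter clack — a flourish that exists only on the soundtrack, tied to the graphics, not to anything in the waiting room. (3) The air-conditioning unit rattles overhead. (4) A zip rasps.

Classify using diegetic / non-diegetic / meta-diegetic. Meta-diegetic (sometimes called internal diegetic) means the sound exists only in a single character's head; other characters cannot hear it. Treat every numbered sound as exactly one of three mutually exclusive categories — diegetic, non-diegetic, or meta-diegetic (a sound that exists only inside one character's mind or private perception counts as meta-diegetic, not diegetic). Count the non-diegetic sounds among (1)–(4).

1

(1) internal monologue — inside Petros's mind, not spoken into the scene → meta-diegetic.
(2) sound married to a title/caption — outside the diegesis by definition → non-diegetic.
Sound (3): the air-conditioning unit is part of the location's real environment, so diegetic.
(4) an in-world source (a zip); characters could hear it → diegetic.
Non-diegetic: (2) — that's 1.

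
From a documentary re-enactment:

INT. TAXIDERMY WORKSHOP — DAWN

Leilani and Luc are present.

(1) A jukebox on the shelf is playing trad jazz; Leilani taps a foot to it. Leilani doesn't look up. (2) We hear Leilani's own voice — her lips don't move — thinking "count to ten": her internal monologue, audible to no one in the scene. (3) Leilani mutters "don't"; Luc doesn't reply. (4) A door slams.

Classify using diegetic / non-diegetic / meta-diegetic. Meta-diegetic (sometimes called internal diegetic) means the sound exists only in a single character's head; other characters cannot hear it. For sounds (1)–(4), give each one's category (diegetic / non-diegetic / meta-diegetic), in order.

(1) is diegetic: a jukebox is a physical source in the scene and Leilani reacts to it.
(2) is meta-diegetic: Leilani's thought-voice: a private mental sound no other character can hear.
(3) is diegetic: Leilani is a character speaking aloud in the scene.
Sound (4): an in-world source (a door); characters could hear it, so diegetic.

diegetic, meta-diegetic, diegetic, diegetic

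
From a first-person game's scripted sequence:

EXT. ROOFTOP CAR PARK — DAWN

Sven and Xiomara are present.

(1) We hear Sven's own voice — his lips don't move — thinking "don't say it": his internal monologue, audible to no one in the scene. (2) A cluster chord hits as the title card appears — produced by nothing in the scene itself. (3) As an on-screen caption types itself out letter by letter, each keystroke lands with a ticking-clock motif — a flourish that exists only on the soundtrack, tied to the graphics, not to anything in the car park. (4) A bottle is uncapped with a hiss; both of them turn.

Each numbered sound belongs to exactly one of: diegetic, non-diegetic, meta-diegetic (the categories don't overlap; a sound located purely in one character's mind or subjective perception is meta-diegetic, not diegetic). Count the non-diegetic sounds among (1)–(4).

2

(1) is meta-diegetic: internal monologue — inside Sven's mind, not spoken into the scene.
Sound (2): an editorial stinger — it belongs to the cut, not the story world, so non-diegetic.
(3) is non-diegetic: sound married to a title/caption — outside the diegesis by definition.
(4) a bottle is a real object/event in the scene's world → diegetic.
Non-diegetic: (2), (3) — that's 2.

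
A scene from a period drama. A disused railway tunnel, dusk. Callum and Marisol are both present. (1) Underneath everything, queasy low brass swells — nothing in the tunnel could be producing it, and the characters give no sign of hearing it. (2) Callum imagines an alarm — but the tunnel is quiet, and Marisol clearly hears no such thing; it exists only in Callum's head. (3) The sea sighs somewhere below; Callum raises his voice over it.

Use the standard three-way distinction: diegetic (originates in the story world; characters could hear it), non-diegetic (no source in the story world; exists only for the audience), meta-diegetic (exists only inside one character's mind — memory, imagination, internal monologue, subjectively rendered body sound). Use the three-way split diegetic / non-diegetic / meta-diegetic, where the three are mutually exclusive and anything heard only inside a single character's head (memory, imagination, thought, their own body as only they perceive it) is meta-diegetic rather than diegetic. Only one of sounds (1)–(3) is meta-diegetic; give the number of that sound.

2

(1) is non-diegetic: it has no source in the story world and no character can hear it — it's underscore.
(2) is meta-diegetic: subjective to Callum: the tunnel is silent and Marisol hears nothing.
Sound (3): it's the actual ambient sound of the location, so diegetic.
Only (2) is meta-diegetic.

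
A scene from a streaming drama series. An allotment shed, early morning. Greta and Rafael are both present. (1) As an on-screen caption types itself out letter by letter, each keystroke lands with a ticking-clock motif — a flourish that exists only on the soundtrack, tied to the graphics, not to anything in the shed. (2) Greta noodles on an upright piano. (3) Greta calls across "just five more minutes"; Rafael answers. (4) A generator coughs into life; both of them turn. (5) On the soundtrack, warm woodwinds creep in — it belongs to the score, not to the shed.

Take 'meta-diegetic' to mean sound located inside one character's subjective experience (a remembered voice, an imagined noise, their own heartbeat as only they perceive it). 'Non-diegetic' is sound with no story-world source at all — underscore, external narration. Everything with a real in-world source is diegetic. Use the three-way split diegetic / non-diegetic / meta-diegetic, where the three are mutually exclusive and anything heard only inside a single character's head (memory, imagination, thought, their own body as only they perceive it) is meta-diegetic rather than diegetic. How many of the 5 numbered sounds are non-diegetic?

Sound (1): sound married to a title/caption — outside the diegesis by definition, so non-diegetic.
(2) Greta is producing the music live, in the story world → diegetic.
(3) is diegetic: on-screen dialogue — Greta speaks and Rafael is there to hear.
(4) is diegetic: an in-world source (a generator); characters could hear it.
Sound (5): nothing in the shed produces it and the characters don't hear it — pure soundtrack, so non-diegetic.
Non-diegetic: (1), (5) — that's 2.

2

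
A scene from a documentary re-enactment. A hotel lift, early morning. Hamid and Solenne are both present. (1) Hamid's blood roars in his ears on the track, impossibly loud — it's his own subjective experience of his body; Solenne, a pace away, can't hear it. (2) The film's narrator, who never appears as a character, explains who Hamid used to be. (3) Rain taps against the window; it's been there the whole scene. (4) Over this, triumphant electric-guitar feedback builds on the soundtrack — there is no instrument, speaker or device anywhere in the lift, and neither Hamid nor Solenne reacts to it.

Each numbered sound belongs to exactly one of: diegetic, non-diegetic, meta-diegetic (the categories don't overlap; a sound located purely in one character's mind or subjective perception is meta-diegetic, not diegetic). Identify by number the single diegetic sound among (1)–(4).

3

(1) is meta-diegetic: point-of-audition from inside Hamid's body; not a sound in the room.
Sound (2): external voice-over — not a character, not heard by anyone in the scene, so non-diegetic.
Sound (3): rain is part of the location's real environment, so diegetic.
(4) is non-diegetic: score with no on-screen or off-screen source; it exists for the audience alone.
Only (3) is diegetic.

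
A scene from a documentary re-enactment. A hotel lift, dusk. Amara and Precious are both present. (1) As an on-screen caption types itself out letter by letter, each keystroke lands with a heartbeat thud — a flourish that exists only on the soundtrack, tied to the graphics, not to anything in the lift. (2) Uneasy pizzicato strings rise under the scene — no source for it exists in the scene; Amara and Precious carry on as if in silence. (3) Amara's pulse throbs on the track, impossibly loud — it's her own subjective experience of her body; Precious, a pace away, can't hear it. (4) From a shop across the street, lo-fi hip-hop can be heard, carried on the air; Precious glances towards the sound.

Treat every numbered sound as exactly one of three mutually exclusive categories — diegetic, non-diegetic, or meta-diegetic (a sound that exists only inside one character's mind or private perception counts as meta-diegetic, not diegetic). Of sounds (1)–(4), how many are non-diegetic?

(1) is non-diegetic: sound married to a title/caption — outside the diegesis by definition.
(2) it has no source in the story world and no character can hear it — it's underscore → non-diegetic.
(3) point-of-audition from inside Amara's body; not a sound in the room → meta-diegetic.
Sound (4): it's coming from a shop across the street — a location within the story world — and Precious reacts, so diegetic.
So 2 of the 4 are non-diegetic: (1), (2).

2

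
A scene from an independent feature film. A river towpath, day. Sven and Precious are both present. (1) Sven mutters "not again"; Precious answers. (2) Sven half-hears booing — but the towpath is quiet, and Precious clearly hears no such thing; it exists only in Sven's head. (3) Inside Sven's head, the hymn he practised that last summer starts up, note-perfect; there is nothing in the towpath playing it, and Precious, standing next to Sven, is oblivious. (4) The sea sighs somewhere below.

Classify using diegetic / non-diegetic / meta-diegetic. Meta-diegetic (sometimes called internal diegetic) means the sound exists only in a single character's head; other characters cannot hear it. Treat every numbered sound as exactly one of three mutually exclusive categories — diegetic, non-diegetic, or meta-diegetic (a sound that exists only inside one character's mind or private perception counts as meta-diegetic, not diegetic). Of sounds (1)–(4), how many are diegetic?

Sound (1): Sven is a character speaking aloud in the scene, so diegetic.
(2) is meta-diegetic: subjective to Sven: the towpath is silent and Precious hears nothing.
Sound (3): the music is a memory playing inside Sven's mind alone; no real-world source, Precious can't hear it, so meta-diegetic.
(4) is diegetic: it's the actual ambient sound of the location.
Diegetic: (1), (4) — that's 2.

2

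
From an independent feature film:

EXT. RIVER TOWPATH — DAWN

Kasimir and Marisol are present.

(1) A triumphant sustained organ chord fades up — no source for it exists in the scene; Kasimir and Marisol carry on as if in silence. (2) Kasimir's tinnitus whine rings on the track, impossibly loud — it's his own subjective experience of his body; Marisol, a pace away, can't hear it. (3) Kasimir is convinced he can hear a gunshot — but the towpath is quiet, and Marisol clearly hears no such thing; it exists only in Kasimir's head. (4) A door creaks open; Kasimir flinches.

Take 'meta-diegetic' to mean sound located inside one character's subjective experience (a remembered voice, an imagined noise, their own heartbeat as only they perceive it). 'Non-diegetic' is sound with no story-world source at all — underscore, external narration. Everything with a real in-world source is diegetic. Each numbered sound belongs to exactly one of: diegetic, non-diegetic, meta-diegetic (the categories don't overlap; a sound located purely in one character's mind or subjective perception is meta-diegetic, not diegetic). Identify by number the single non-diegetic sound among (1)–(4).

(1) it has no source in the story world and no character can hear it — it's underscore → non-diegetic.
(2) a subjective body sound — Kasimir's private perception, inaudible to Marisol → meta-diegetic.
(3) the sound is imagined by Kasimir; nothing in the story world is producing it and Marisol can't hear it → meta-diegetic.
(4) an in-world source (a door); characters could hear it → diegetic.
Only (1) is non-diegetic.

1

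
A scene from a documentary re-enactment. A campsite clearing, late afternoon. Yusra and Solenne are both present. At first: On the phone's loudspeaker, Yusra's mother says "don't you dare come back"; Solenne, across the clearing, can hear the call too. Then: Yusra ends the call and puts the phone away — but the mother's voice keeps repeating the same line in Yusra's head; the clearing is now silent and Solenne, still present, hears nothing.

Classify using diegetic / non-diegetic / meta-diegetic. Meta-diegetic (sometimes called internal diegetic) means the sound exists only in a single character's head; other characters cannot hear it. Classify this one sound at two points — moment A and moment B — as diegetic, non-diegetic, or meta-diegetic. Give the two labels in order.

Moment A: the loudspeaker is an in-world source; both Yusra and Solenne hear the call → diegetic.
Moment B: with the phone off, the voice continues only as Yusra's private mental replay — Solenne can't hear it → meta-diegetic.

diegetic, meta-diegetic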